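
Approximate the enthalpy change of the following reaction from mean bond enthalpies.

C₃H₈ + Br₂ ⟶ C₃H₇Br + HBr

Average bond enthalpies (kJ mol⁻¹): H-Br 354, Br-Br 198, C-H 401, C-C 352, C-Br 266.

ΔH ≈ −21 kJ

Bonds broken (reactants):
  Br-Br: 1 × 198 = 198
  C-C: 2 × 352 = 704
  C-H: 8 × 401 = 3208
  Σ(broken) = 4110 kJ
Bonds formed (products):
  C-Br: 1 × 266 = 266
  C-C: 2 × 352 = 704
  C-H: 7 × 401 = 2807
  H-Br: 1 × 354 = 354
  Σ(formed) = 4131 kJ
ΔH = Σ(broken) − Σ(formed) = 4110 − 4131 = −21 kJ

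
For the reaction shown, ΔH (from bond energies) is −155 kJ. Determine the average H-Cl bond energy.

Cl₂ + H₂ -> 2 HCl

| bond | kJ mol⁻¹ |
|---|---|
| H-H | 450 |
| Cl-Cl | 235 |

D(H-Cl) ≈ 420 kJ/mol

Let D be the H-Cl bond energy.
Σ(broken) = 1×235 + 1×450 = 685
Σ(formed) = 2×D = 2D
ΔH = Σ(broken) − Σ(formed) = (685) − (2D) = +685 − 2D
Setting this equal to −155 kJ gives 2D = 840, so D = 420 kJ/mol.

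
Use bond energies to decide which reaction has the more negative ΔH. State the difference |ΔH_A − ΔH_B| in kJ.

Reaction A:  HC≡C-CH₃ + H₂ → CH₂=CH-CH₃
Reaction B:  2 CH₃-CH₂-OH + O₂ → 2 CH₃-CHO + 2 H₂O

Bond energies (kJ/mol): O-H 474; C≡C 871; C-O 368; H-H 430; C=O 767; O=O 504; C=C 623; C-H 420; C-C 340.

Reaction B, by 240 kJ

Reaction A:
  Bonds broken (reactants):
    C≡C: 1 × 871 = 871
    C-C: 1 × 340 = 340
    C-H: 4 × 420 = 1680
    H-H: 1 × 430 = 430
    Σ(broken) = 3321 kJ
  Bonds formed (products):
    C-C: 1 × 340 = 340
    C-H: 6 × 420 = 2520
    C=C: 1 × 623 = 623
    Σ(formed) = 3483 kJ
  ΔH_A = 3321 − 3483 = −162 kJ
Reaction B:
  Bonds broken (reactants):
    C-C: 2 × 340 = 680
    C-H: 10 × 420 = 4200
    C-O: 2 × 368 = 736
    O-H: 2 × 474 = 948
    O=O: 1 × 504 = 504
    Σ(broken) = 7068 kJ
  Bonds formed (products):
    C-C: 2 × 340 = 680
    C-H: 8 × 420 = 3360
    C=O: 2 × 767 = 1534
    O-H: 4 × 474 = 1896
    Σ(formed) = 7470 kJ
  ΔH_B = 7068 − 7470 = −402 kJ
ΔH_A − ΔH_B = +240 kJ, so reaction B has the more negative ΔH; |ΔH_A − ΔH_B| = 240 kJ.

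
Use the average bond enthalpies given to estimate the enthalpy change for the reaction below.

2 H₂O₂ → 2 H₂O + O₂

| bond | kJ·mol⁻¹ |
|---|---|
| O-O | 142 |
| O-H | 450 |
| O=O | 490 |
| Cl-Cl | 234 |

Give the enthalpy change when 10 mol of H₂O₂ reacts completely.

ΔH = −1030 kJ

Bonds broken (reactants):
  O-H: 4 × 450 = 1800
  O-O: 2 × 142 = 284
  Σ(broken) = 2084 kJ
Bonds formed (products):
  O-H: 4 × 450 = 1800
  O=O: 1 × 490 = 490
  Σ(formed) = 2290 kJ
ΔH = Σ(broken) − Σ(formed) = 2084 − 2290 = −206 kJ
For 5× the reaction as written: 5 × (−206) = −1030 kJ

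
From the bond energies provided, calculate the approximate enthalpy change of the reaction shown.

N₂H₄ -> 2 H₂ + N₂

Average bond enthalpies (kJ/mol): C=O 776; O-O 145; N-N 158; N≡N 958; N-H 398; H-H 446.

Bonds broken (reactants):
  N-H: 4 × 398 = 1592
  N-N: 1 × 158 = 158
  Σ(broken) = 1750 kJ
Bonds formed (products):
  H-H: 2 × 446 = 892
  N≡N: 1 × 958 = 958
  Σ(formed) = 1850 kJ
ΔH = Σ(broken) − Σ(formed) = 1750 − 1850 = −100 kJ

ΔH ≈ −100 kJ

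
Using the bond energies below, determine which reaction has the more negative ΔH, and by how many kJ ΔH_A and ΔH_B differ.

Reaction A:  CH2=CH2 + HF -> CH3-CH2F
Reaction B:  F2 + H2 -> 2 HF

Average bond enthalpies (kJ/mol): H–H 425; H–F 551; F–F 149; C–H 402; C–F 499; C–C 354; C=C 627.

Reaction B, by 451 kJ

Reaction A:
  Bonds broken (reactants):
    C–H: 4 × 402 = 1608
    C=C: 1 × 627 = 627
    H–F: 1 × 551 = 551
    Σ(broken) = 2786 kJ
  Bonds formed (products):
    C–C: 1 × 354 = 354
    C–F: 1 × 499 = 499
    C–H: 5 × 402 = 2010
    Σ(formed) = 2863 kJ
  ΔH_A = 2786 − 2863 = −77 kJ
Reaction B:
  Bonds broken (reactants):
    F–F: 1 × 149 = 149
    H–H: 1 × 425 = 425
    Σ(broken) = 574 kJ
  Bonds formed (products):
    H–F: 2 × 551 = 1102
    Σ(formed) = 1102 kJ
  ΔH_B = 574 − 1102 = −528 kJ
ΔH_A − ΔH_B = +451 kJ, so reaction B has the more negative ΔH; |ΔH_A − ΔH_B| = 451 kJ.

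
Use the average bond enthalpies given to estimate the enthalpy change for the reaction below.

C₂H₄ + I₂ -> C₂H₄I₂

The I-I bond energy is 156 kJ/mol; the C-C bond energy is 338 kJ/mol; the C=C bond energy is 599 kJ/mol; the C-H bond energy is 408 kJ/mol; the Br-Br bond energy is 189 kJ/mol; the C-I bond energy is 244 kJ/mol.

ΔH ≈ −71 kJ

Bonds broken (reactants):
  C-H: 4 × 408 = 1632
  C=C: 1 × 599 = 599
  I-I: 1 × 156 = 156
  Σ(broken) = 2387 kJ
Bonds formed (products):
  C-C: 1 × 338 = 338
  C-H: 4 × 408 = 1632
  C-I: 2 × 244 = 488
  Σ(formed) = 2458 kJ
ΔH = Σ(broken) − Σ(formed) = 2387 − 2458 = −71 kJ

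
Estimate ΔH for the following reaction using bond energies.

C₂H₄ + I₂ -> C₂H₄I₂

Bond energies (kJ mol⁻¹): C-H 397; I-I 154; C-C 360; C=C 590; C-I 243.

Bonds broken (reactants):
  C-H: 4 × 397 = 1588
  C=C: 1 × 590 = 590
  I-I: 1 × 154 = 154
  Σ(broken) = 2332 kJ
Bonds formed (products):
  C-C: 1 × 360 = 360
  C-H: 4 × 397 = 1588
  C-I: 2 × 243 = 486
  Σ(formed) = 2434 kJ
ΔH = Σ(broken) − Σ(formed) = 2332 − 2434 = −102 kJ

ΔH ≈ −102 kJ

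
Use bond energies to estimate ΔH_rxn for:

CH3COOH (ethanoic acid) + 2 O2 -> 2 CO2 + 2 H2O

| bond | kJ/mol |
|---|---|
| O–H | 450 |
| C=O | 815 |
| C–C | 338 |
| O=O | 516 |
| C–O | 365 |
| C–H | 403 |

ΔH ≈ −851 kJ

Bonds broken (reactants):
  C–C: 1 × 338 = 338
  C–H: 3 × 403 = 1209
  C–O: 1 × 365 = 365
  C=O: 1 × 815 = 815
  O–H: 1 × 450 = 450
  O=O: 2 × 516 = 1032
  Σ(broken) = 4209 kJ
Bonds formed (products):
  C=O: 4 × 815 = 3260
  O–H: 4 × 450 = 1800
  Σ(formed) = 5060 kJ
ΔH = Σ(broken) − Σ(formed) = 4209 − 5060 = −851 kJ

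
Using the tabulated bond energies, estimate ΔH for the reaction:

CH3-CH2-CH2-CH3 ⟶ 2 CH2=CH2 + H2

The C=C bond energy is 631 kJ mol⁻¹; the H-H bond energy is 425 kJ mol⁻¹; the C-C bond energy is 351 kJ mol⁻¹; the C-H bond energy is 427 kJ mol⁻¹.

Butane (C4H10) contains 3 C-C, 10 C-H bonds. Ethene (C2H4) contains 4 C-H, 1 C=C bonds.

ΔH ≈ +220 kJ

Bonds broken (reactants):
  C-C: 3 × 351 = 1053
  C-H: 10 × 427 = 4270
  Σ(broken) = 5323 kJ
Bonds formed (products):
  C-H: 8 × 427 = 3416
  C=C: 2 × 631 = 1262
  H-H: 1 × 425 = 425
  Σ(formed) = 5103 kJ
ΔH = Σ(broken) − Σ(formed) = 5323 − 5103 = +220 kJ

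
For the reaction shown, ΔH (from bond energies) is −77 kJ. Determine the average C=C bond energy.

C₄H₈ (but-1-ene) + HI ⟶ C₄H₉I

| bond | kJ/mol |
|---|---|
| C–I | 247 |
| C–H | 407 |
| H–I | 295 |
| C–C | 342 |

D(C=C) ≈ 624 kJ/mol

Let D be the C=C bond energy.
Σ(broken) = 2×342 + 8×407 + 1×D + 1×295 = 4235 + D
Σ(formed) = 3×342 + 9×407 + 1×247 = 4936
ΔH = Σ(broken) − Σ(formed) = (4235 + D) − (4936) = −701 + D
Setting this equal to −77 kJ gives D = 624 kJ/mol.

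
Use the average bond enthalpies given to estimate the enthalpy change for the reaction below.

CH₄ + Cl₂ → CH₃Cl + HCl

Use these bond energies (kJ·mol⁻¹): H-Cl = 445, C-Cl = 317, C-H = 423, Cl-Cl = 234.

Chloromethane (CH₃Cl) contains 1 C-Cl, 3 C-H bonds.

ΔH ≈ −105 kJ

Bonds broken (reactants):
  C-H: 4 × 423 = 1692
  Cl-Cl: 1 × 234 = 234
  Σ(broken) = 1926 kJ
Bonds formed (products):
  C-Cl: 1 × 317 = 317
  C-H: 3 × 423 = 1269
  H-Cl: 1 × 445 = 445
  Σ(formed) = 2031 kJ
ΔH = Σ(broken) − Σ(formed) = 1926 − 2031 = −105 kJ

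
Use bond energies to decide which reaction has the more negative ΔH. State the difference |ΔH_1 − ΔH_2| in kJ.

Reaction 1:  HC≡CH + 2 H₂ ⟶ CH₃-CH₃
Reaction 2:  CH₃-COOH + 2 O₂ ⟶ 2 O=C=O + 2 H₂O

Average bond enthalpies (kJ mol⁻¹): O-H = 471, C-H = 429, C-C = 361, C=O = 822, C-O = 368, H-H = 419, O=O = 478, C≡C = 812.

Reaction 2, by 480 kJ

Reaction 1:
  Bonds broken (reactants):
    C≡C: 1 × 812 = 812
    C-H: 2 × 429 = 858
    H-H: 2 × 419 = 838
    Σ(broken) = 2508 kJ
  Bonds formed (products):
    C-C: 1 × 361 = 361
    C-H: 6 × 429 = 2574
    Σ(formed) = 2935 kJ
  ΔH_1 = 2508 − 2935 = −427 kJ
Reaction 2:
  Bonds broken (reactants):
    C-C: 1 × 361 = 361
    C-H: 3 × 429 = 1287
    C-O: 1 × 368 = 368
    C=O: 1 × 822 = 822
    O-H: 1 × 471 = 471
    O=O: 2 × 478 = 956
    Σ(broken) = 4265 kJ
  Bonds formed (products):
    C=O: 4 × 822 = 3288
    O-H: 4 × 471 = 1884
    Σ(formed) = 5172 kJ
  ΔH_2 = 4265 − 5172 = −907 kJ
ΔH_1 − ΔH_2 = +480 kJ, so reaction 2 has the more negative ΔH; |ΔH_1 − ΔH_2| = 480 kJ.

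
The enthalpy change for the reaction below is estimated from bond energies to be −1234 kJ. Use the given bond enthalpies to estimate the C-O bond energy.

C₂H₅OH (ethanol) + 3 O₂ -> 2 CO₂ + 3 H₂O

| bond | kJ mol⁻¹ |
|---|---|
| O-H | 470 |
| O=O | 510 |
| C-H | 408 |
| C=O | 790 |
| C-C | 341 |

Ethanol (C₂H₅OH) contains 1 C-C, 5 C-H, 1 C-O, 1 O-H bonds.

Let D be the C-O bond energy.
Σ(broken) = 1×341 + 5×408 + 1×D + 1×470 + 3×510 = 4381 + D
Σ(formed) = 4×790 + 6×470 = 5980
ΔH = Σ(broken) − Σ(formed) = (4381 + D) − (5980) = −1599 + D
Setting this equal to −1234 kJ gives D = 365 kJ/mol.

D(C-O) ≈ 365 kJ/mol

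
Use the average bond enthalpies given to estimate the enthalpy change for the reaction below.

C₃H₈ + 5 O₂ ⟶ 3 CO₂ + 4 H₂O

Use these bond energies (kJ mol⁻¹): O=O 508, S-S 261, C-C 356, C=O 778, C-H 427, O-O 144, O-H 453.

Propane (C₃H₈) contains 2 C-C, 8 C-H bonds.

Bonds broken (reactants):
  C-C: 2 × 356 = 712
  C-H: 8 × 427 = 3416
  O=O: 5 × 508 = 2540
  Σ(broken) = 6668 kJ
Bonds formed (products):
  C=O: 6 × 778 = 4668
  O-H: 8 × 453 = 3624
  Σ(formed) = 8292 kJ
ΔH = Σ(broken) − Σ(formed) = 6668 − 8292 = −1624 kJ

ΔH ≈ −1624 kJ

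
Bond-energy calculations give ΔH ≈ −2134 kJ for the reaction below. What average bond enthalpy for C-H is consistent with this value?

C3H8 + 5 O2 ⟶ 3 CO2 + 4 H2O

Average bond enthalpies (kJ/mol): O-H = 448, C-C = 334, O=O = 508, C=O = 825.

Let D be the C-H bond energy.
Σ(broken) = 2×334 + 8×D + 5×508 = 3208 + 8D
Σ(formed) = 6×825 + 8×448 = 8534
ΔH = Σ(broken) − Σ(formed) = (3208 + 8D) − (8534) = −5326 + 8D
Setting this equal to −2134 kJ gives 8D = 3192, so D = 399 kJ/mol.

D(C-H) ≈ 399 kJ/mol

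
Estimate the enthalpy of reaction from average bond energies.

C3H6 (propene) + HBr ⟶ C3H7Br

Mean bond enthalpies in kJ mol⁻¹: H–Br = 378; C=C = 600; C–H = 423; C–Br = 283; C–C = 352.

ΔH ≈ −80 kJ

Bonds broken (reactants):
  C–C: 1 × 352 = 352
  C–H: 6 × 423 = 2538
  C=C: 1 × 600 = 600
  H–Br: 1 × 378 = 378
  Σ(broken) = 3868 kJ
Bonds formed (products):
  C–Br: 1 × 283 = 283
  C–C: 2 × 352 = 704
  C–H: 7 × 423 = 2961
  Σ(formed) = 3948 kJ
ΔH = Σ(broken) − Σ(formed) = 3868 − 3948 = −80 kJ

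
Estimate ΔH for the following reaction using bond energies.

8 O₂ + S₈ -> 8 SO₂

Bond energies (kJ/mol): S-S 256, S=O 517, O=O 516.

ΔH ≈ −2096 kJ

Bonds broken (reactants):
  O=O: 8 × 516 = 4128
  S-S: 8 × 256 = 2048
  Σ(broken) = 6176 kJ
Bonds formed (products):
  S=O: 16 × 517 = 8272
  Σ(formed) = 8272 kJ
ΔH = Σ(broken) − Σ(formed) = 6176 − 8272 = −2096 kJ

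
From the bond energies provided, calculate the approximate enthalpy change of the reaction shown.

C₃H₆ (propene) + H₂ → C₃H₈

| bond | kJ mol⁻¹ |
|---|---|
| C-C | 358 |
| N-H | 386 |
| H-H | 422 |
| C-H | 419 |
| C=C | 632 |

Bonds broken (reactants):
  C-C: 1 × 358 = 358
  C-H: 6 × 419 = 2514
  C=C: 1 × 632 = 632
  H-H: 1 × 422 = 422
  Σ(broken) = 3926 kJ
Bonds formed (products):
  C-C: 2 × 358 = 716
  C-H: 8 × 419 = 3352
  Σ(formed) = 4068 kJ
ΔH = Σ(broken) − Σ(formed) = 3926 − 4068 = −142 kJ

ΔH ≈ −142 kJ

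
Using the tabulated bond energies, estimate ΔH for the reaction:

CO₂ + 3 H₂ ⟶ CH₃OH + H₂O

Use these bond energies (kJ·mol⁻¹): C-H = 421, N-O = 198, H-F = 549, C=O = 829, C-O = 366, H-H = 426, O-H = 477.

ΔH ≈ −124 kJ

Bonds broken (reactants):
  C=O: 2 × 829 = 1658
  H-H: 3 × 426 = 1278
  Σ(broken) = 2936 kJ
Bonds formed (products):
  C-H: 3 × 421 = 1263
  C-O: 1 × 366 = 366
  O-H: 3 × 477 = 1431
  Σ(formed) = 3060 kJ
ΔH = Σ(broken) − Σ(formed) = 2936 − 3060 = −124 kJ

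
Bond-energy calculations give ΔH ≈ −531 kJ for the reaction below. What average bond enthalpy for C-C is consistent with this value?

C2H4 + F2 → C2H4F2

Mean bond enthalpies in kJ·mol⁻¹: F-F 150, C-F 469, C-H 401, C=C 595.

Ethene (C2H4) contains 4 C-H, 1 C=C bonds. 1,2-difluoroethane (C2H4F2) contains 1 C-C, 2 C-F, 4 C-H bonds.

Let D be the C-C bond energy.
Σ(broken) = 4×401 + 1×595 + 1×150 = 2349
Σ(formed) = 1×D + 2×469 + 4×401 = 2542 + D
ΔH = Σ(broken) − Σ(formed) = (2349) − (2542 + D) = −193 − D
Setting this equal to −531 kJ gives D = 338 kJ/mol.

D(C-C) ≈ 338 kJ/mol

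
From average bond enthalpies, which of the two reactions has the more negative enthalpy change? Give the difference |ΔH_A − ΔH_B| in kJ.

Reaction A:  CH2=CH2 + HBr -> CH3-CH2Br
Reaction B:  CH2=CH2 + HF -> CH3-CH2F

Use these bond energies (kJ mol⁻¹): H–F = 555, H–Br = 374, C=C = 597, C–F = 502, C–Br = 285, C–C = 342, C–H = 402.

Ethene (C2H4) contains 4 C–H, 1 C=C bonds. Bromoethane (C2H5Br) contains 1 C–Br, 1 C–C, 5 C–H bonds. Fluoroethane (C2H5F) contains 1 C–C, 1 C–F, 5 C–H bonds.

Reaction B, by 36 kJ

Reaction A:
  Bonds broken (reactants):
    C–H: 4 × 402 = 1608
    C=C: 1 × 597 = 597
    H–Br: 1 × 374 = 374
    Σ(broken) = 2579 kJ
  Bonds formed (products):
    C–Br: 1 × 285 = 285
    C–C: 1 × 342 = 342
    C–H: 5 × 402 = 2010
    Σ(formed) = 2637 kJ
  ΔH_A = 2579 − 2637 = −58 kJ
Reaction B:
  Bonds broken (reactants):
    C–H: 4 × 402 = 1608
    C=C: 1 × 597 = 597
    H–F: 1 × 555 = 555
    Σ(broken) = 2760 kJ
  Bonds formed (products):
    C–C: 1 × 342 = 342
    C–F: 1 × 502 = 502
    C–H: 5 × 402 = 2010
    Σ(formed) = 2854 kJ
  ΔH_B = 2760 − 2854 = −94 kJ
ΔH_A − ΔH_B = +36 kJ, so reaction B has the more negative ΔH; |ΔH_A − ΔH_B| = 36 kJ.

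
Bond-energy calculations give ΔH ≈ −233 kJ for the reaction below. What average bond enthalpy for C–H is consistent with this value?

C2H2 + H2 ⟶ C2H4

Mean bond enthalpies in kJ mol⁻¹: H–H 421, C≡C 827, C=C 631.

Let D be the C–H bond energy.
Σ(broken) = 1×827 + 2×D + 1×421 = 1248 + 2D
Σ(formed) = 4×D + 1×631 = 631 + 4D
ΔH = Σ(broken) − Σ(formed) = (1248 + 2D) − (631 + 4D) = +617 − 2D
Setting this equal to −233 kJ gives 2D = 850, so D = 425 kJ/mol.

D(C–H) ≈ 425 kJ/mol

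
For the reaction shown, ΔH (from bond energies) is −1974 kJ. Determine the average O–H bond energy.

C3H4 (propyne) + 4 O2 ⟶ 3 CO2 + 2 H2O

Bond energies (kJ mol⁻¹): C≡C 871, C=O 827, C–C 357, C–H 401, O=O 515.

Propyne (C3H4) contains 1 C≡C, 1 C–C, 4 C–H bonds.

Let D be the O–H bond energy.
Σ(broken) = 1×871 + 1×357 + 4×401 + 4×515 = 4892
Σ(formed) = 6×827 + 4×D = 4962 + 4D
ΔH = Σ(broken) − Σ(formed) = (4892) − (4962 + 4D) = −70 − 4D
Setting this equal to −1974 kJ gives 4D = 1904, so D = 476 kJ/mol.

D(O–H) ≈ 476 kJ/mol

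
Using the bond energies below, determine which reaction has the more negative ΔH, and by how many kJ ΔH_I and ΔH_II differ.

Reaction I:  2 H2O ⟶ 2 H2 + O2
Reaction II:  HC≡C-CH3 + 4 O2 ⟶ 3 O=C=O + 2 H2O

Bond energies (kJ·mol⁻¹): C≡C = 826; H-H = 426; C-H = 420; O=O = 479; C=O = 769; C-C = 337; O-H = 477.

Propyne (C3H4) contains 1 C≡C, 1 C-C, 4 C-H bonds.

Reaction I:
  Bonds broken (reactants):
    O-H: 4 × 477 = 1908
    Σ(broken) = 1908 kJ
  Bonds formed (products):
    H-H: 2 × 426 = 852
    O=O: 1 × 479 = 479
    Σ(formed) = 1331 kJ
  ΔH_I = 1908 − 1331 = +577 kJ
Reaction II:
  Bonds broken (reactants):
    C≡C: 1 × 826 = 826
    C-C: 1 × 337 = 337
    C-H: 4 × 420 = 1680
    O=O: 4 × 479 = 1916
    Σ(broken) = 4759 kJ
  Bonds formed (products):
    C=O: 6 × 769 = 4614
    O-H: 4 × 477 = 1908
    Σ(formed) = 6522 kJ
  ΔH_II = 4759 − 6522 = −1763 kJ
ΔH_I − ΔH_II = +2340 kJ, so reaction II has the more negative ΔH; |ΔH_I − ΔH_II| = 2340 kJ.

Reaction II, by 2340 kJ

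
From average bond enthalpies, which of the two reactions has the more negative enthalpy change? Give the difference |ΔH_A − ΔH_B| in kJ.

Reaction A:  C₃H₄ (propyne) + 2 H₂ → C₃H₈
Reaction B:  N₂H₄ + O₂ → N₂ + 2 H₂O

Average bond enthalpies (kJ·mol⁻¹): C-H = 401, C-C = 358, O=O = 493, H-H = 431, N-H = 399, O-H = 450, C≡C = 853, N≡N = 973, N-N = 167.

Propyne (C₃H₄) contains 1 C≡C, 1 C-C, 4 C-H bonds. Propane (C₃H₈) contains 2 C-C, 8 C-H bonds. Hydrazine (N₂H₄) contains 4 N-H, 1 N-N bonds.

Reaction B, by 270 kJ

Reaction A:
  Bonds broken (reactants):
    C≡C: 1 × 853 = 853
    C-C: 1 × 358 = 358
    C-H: 4 × 401 = 1604
    H-H: 2 × 431 = 862
    Σ(broken) = 3677 kJ
  Bonds formed (products):
    C-C: 2 × 358 = 716
    C-H: 8 × 401 = 3208
    Σ(formed) = 3924 kJ
  ΔH_A = 3677 − 3924 = −247 kJ
Reaction B:
  Bonds broken (reactants):
    N-H: 4 × 399 = 1596
    N-N: 1 × 167 = 167
    O=O: 1 × 493 = 493
    Σ(broken) = 2256 kJ
  Bonds formed (products):
    N≡N: 1 × 973 = 973
    O-H: 4 × 450 = 1800
    Σ(formed) = 2773 kJ
  ΔH_B = 2256 − 2773 = −517 kJ
ΔH_A − ΔH_B = +270 kJ, so reaction B has the more negative ΔH; |ΔH_A − ΔH_B| = 270 kJ.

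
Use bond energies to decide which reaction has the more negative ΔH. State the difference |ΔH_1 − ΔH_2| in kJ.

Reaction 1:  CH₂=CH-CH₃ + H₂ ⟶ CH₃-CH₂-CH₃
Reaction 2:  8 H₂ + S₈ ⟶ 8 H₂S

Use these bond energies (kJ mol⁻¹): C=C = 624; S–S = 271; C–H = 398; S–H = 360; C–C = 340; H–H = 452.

Reaction 1:
  Bonds broken (reactants):
    C–C: 1 × 340 = 340
    C–H: 6 × 398 = 2388
    C=C: 1 × 624 = 624
    H–H: 1 × 452 = 452
    Σ(broken) = 3804 kJ
  Bonds formed (products):
    C–C: 2 × 340 = 680
    C–H: 8 × 398 = 3184
    Σ(formed) = 3864 kJ
  ΔH_1 = 3804 − 3864 = −60 kJ
Reaction 2:
  Bonds broken (reactants):
    H–H: 8 × 452 = 3616
    S–S: 8 × 271 = 2168
    Σ(broken) = 5784 kJ
  Bonds formed (products):
    S–H: 16 × 360 = 5760
    Σ(formed) = 5760 kJ
  ΔH_2 = 5784 − 5760 = +24 kJ
ΔH_1 − ΔH_2 = −84 kJ, so reaction 1 has the more negative ΔH; |ΔH_1 − ΔH_2| = 84 kJ.

Reaction 1, by 84 kJ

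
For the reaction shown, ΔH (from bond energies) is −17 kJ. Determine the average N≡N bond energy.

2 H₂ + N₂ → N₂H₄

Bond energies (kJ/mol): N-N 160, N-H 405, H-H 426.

D(N≡N) ≈ 911 kJ/mol

Let D be the N≡N bond energy.
Σ(broken) = 2×426 + 1×D = 852 + D
Σ(formed) = 4×405 + 1×160 = 1780
ΔH = Σ(broken) − Σ(formed) = (852 + D) − (1780) = −928 + D
Setting this equal to −17 kJ gives D = 911 kJ/mol.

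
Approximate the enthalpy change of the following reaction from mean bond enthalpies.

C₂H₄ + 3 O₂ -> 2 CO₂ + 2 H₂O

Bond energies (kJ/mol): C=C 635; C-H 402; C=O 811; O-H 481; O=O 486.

Bonds broken (reactants):
  C-H: 4 × 402 = 1608
  C=C: 1 × 635 = 635
  O=O: 3 × 486 = 1458
  Σ(broken) = 3701 kJ
Bonds formed (products):
  C=O: 4 × 811 = 3244
  O-H: 4 × 481 = 1924
  Σ(formed) = 5168 kJ
ΔH = Σ(broken) − Σ(formed) = 3701 − 5168 = −1467 kJ

ΔH ≈ −1467 kJ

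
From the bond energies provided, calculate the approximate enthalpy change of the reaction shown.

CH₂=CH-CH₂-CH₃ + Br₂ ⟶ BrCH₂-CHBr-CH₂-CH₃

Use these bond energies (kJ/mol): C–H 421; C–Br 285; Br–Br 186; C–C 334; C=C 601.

Bonds broken (reactants):
  Br–Br: 1 × 186 = 186
  C–C: 2 × 334 = 668
  C–H: 8 × 421 = 3368
  C=C: 1 × 601 = 601
  Σ(broken) = 4823 kJ
Bonds formed (products):
  C–Br: 2 × 285 = 570
  C–C: 3 × 334 = 1002
  C–H: 8 × 421 = 3368
  Σ(formed) = 4940 kJ
ΔH = Σ(broken) − Σ(formed) = 4823 − 4940 = −117 kJ

ΔH ≈ −117 kJ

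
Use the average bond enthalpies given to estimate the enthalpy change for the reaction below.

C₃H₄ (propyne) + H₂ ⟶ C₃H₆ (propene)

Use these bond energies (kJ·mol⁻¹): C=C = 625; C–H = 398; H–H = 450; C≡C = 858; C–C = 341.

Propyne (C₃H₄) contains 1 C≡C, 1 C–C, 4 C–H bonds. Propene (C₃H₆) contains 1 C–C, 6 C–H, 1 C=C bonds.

ΔH ≈ −113 kJ

Bonds broken (reactants):
  C≡C: 1 × 858 = 858
  C–C: 1 × 341 = 341
  C–H: 4 × 398 = 1592
  H–H: 1 × 450 = 450
  Σ(broken) = 3241 kJ
Bonds formed (products):
  C–C: 1 × 341 = 341
  C–H: 6 × 398 = 2388
  C=C: 1 × 625 = 625
  Σ(formed) = 3354 kJ
ΔH = Σ(broken) − Σ(formed) = 3241 − 3354 = −113 kJ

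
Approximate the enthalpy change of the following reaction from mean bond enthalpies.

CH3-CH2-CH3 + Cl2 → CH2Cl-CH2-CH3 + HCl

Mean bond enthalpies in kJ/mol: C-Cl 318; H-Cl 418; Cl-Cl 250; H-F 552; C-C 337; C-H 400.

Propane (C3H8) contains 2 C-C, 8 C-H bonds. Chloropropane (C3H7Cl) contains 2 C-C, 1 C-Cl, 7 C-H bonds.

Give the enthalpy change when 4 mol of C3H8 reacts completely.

ΔH = −344 kJ

Bonds broken (reactants):
  C-C: 2 × 337 = 674
  C-H: 8 × 400 = 3200
  Cl-Cl: 1 × 250 = 250
  Σ(broken) = 4124 kJ
Bonds formed (products):
  C-C: 2 × 337 = 674
  C-Cl: 1 × 318 = 318
  C-H: 7 × 400 = 2800
  H-Cl: 1 × 418 = 418
  Σ(formed) = 4210 kJ
ΔH = Σ(broken) − Σ(formed) = 4124 − 4210 = −86 kJ
For 4× the reaction as written: 4 × (−86) = −344 kJ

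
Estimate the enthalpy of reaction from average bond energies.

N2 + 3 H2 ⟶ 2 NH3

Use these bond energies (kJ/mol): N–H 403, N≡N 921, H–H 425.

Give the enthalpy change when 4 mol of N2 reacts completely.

Bonds broken (reactants):
  H–H: 3 × 425 = 1275
  N≡N: 1 × 921 = 921
  Σ(broken) = 2196 kJ
Bonds formed (products):
  N–H: 6 × 403 = 2418
  Σ(formed) = 2418 kJ
ΔH = Σ(broken) − Σ(formed) = 2196 − 2418 = −222 kJ
For 4× the reaction as written: 4 × (−222) = −888 kJ

ΔH = −888 kJ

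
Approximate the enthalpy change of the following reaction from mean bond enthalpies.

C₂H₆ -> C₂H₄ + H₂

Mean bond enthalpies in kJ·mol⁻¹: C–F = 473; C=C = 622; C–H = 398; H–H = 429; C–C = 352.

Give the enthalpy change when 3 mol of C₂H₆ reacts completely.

Bonds broken (reactants):
  C–C: 1 × 352 = 352
  C–H: 6 × 398 = 2388
  Σ(broken) = 2740 kJ
Bonds formed (products):
  C–H: 4 × 398 = 1592
  C=C: 1 × 622 = 622
  H–H: 1 × 429 = 429
  Σ(formed) = 2643 kJ
ΔH = Σ(broken) − Σ(formed) = 2740 − 2643 = +97 kJ
For 3× the reaction as written: 3 × (+97) = +291 kJ

ΔH = +291 kJ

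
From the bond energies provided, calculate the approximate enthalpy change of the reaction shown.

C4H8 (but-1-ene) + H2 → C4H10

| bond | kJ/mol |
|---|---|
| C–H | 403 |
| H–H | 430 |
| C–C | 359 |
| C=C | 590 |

Bonds broken (reactants):
  C–C: 2 × 359 = 718
  C–H: 8 × 403 = 3224
  C=C: 1 × 590 = 590
  H–H: 1 × 430 = 430
  Σ(broken) = 4962 kJ
Bonds formed (products):
  C–C: 3 × 359 = 1077
  C–H: 10 × 403 = 4030
  Σ(formed) = 5107 kJ
ΔH = Σ(broken) − Σ(formed) = 4962 − 5107 = −145 kJ

ΔH ≈ −145 kJ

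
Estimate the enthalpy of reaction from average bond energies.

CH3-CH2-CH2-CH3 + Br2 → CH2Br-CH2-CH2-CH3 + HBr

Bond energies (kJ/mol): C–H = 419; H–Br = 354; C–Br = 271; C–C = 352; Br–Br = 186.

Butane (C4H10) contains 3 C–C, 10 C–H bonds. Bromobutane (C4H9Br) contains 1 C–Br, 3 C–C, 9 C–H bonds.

Bonds broken (reactants):
  Br–Br: 1 × 186 = 186
  C–C: 3 × 352 = 1056
  C–H: 10 × 419 = 4190
  Σ(broken) = 5432 kJ
Bonds formed (products):
  C–Br: 1 × 271 = 271
  C–C: 3 × 352 = 1056
  C–H: 9 × 419 = 3771
  H–Br: 1 × 354 = 354
  Σ(formed) = 5452 kJ
ΔH = Σ(broken) − Σ(formed) = 5432 − 5452 = −20 kJ

ΔH ≈ −20 kJ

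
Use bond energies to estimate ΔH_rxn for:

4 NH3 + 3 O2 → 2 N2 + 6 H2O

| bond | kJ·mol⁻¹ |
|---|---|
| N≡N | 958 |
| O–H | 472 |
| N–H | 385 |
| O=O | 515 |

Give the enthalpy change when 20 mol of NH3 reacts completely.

Bonds broken (reactants):
  N–H: 12 × 385 = 4620
  O=O: 3 × 515 = 1545
  Σ(broken) = 6165 kJ
Bonds formed (products):
  N≡N: 2 × 958 = 1916
  O–H: 12 × 472 = 5664
  Σ(formed) = 7580 kJ
ΔH = Σ(broken) − Σ(formed) = 6165 − 7580 = −1415 kJ
For 5× the reaction as written: 5 × (−1415) = −7075 kJ

ΔH = −7075 kJ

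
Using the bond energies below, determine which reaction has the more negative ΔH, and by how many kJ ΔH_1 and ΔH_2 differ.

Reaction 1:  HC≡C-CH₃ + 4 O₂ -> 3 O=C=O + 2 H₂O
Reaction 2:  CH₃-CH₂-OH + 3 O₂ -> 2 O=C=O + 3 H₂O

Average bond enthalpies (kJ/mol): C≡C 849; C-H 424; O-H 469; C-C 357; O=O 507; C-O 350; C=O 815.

Reaction 1:
  Bonds broken (reactants):
    C≡C: 1 × 849 = 849
    C-C: 1 × 357 = 357
    C-H: 4 × 424 = 1696
    O=O: 4 × 507 = 2028
    Σ(broken) = 4930 kJ
  Bonds formed (products):
    C=O: 6 × 815 = 4890
    O-H: 4 × 469 = 1876
    Σ(formed) = 6766 kJ
  ΔH_1 = 4930 − 6766 = −1836 kJ
Reaction 2:
  Bonds broken (reactants):
    C-C: 1 × 357 = 357
    C-H: 5 × 424 = 2120
    C-O: 1 × 350 = 350
    O-H: 1 × 469 = 469
    O=O: 3 × 507 = 1521
    Σ(broken) = 4817 kJ
  Bonds formed (products):
    C=O: 4 × 815 = 3260
    O-H: 6 × 469 = 2814
    Σ(formed) = 6074 kJ
  ΔH_2 = 4817 − 6074 = −1257 kJ
ΔH_1 − ΔH_2 = −579 kJ, so reaction 1 has the more negative ΔH; |ΔH_1 − ΔH_2| = 579 kJ.

Reaction 1, by 579 kJ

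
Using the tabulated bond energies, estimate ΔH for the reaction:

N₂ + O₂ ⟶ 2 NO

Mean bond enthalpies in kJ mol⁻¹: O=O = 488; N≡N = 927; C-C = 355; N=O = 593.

Bonds broken (reactants):
  N≡N: 1 × 927 = 927
  O=O: 1 × 488 = 488
  Σ(broken) = 1415 kJ
Bonds formed (products):
  N=O: 2 × 593 = 1186
  Σ(formed) = 1186 kJ
ΔH = Σ(broken) − Σ(formed) = 1415 − 1186 = +229 kJ

ΔH ≈ +229 kJ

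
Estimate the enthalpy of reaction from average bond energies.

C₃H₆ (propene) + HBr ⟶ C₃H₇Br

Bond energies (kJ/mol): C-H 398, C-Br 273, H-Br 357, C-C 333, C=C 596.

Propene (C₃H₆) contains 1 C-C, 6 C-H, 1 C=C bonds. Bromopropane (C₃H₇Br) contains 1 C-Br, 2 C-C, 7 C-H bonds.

Bonds broken (reactants):
  C-C: 1 × 333 = 333
  C-H: 6 × 398 = 2388
  C=C: 1 × 596 = 596
  H-Br: 1 × 357 = 357
  Σ(broken) = 3674 kJ
Bonds formed (products):
  C-Br: 1 × 273 = 273
  C-C: 2 × 333 = 666
  C-H: 7 × 398 = 2786
  Σ(formed) = 3725 kJ
ΔH = Σ(broken) − Σ(formed) = 3674 − 3725 = −51 kJ

ΔH ≈ −51 kJ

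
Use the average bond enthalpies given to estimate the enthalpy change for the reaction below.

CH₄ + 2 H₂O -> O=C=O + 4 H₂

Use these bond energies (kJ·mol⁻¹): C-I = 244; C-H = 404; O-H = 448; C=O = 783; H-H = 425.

Bonds broken (reactants):
  C-H: 4 × 404 = 1616
  O-H: 4 × 448 = 1792
  Σ(broken) = 3408 kJ
Bonds formed (products):
  C=O: 2 × 783 = 1566
  H-H: 4 × 425 = 1700
  Σ(formed) = 3266 kJ
ΔH = Σ(broken) − Σ(formed) = 3408 − 3266 = +142 kJ

ΔH ≈ +142 kJ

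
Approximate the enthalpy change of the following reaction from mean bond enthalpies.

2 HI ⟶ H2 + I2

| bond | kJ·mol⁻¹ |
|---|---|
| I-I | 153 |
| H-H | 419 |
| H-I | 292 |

Bonds broken (reactants):
  H-I: 2 × 292 = 584
  Σ(broken) = 584 kJ
Bonds formed (products):
  H-H: 1 × 419 = 419
  I-I: 1 × 153 = 153
  Σ(formed) = 572 kJ
ΔH = Σ(broken) − Σ(formed) = 584 − 572 = +12 kJ

ΔH ≈ +12 kJ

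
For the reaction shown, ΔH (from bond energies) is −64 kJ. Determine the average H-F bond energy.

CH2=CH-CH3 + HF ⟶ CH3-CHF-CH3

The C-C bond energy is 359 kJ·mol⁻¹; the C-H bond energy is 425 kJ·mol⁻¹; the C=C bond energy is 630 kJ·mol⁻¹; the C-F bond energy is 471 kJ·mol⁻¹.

D(H-F) ≈ 561 kJ/mol

Let D be the H-F bond energy.
Σ(broken) = 1×359 + 6×425 + 1×630 + 1×D = 3539 + D
Σ(formed) = 2×359 + 1×471 + 7×425 = 4164
ΔH = Σ(broken) − Σ(formed) = (3539 + D) − (4164) = −625 + D
Setting this equal to −64 kJ gives D = 561 kJ/mol.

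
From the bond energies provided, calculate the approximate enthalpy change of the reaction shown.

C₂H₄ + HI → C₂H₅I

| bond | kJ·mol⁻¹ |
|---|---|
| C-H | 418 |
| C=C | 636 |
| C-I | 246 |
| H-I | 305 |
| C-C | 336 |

ΔH ≈ −59 kJ

Bonds broken (reactants):
  C-H: 4 × 418 = 1672
  C=C: 1 × 636 = 636
  H-I: 1 × 305 = 305
  Σ(broken) = 2613 kJ
Bonds formed (products):
  C-C: 1 × 336 = 336
  C-H: 5 × 418 = 2090
  C-I: 1 × 246 = 246
  Σ(formed) = 2672 kJ
ΔH = Σ(broken) − Σ(formed) = 2613 − 2672 = −59 kJ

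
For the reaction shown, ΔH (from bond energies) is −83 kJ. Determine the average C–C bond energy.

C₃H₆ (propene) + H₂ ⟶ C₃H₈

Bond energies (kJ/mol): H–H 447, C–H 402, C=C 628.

D(C–C) ≈ 354 kJ/mol

Let D be the C–C bond energy.
Σ(broken) = 1×D + 6×402 + 1×628 + 1×447 = 3487 + D
Σ(formed) = 2×D + 8×402 = 3216 + 2D
ΔH = Σ(broken) − Σ(formed) = (3487 + D) − (3216 + 2D) = +271 − D
Setting this equal to −83 kJ gives D = 354 kJ/mol.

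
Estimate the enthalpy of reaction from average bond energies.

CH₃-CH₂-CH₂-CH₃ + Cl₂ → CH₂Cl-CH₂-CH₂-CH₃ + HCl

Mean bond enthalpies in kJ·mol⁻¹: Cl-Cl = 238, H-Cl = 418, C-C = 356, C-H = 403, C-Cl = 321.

ΔH ≈ −98 kJ

Bonds broken (reactants):
  C-C: 3 × 356 = 1068
  C-H: 10 × 403 = 4030
  Cl-Cl: 1 × 238 = 238
  Σ(broken) = 5336 kJ
Bonds formed (products):
  C-C: 3 × 356 = 1068
  C-Cl: 1 × 321 = 321
  C-H: 9 × 403 = 3627
  H-Cl: 1 × 418 = 418
  Σ(formed) = 5434 kJ
ΔH = Σ(broken) − Σ(formed) = 5336 − 5434 = −98 kJ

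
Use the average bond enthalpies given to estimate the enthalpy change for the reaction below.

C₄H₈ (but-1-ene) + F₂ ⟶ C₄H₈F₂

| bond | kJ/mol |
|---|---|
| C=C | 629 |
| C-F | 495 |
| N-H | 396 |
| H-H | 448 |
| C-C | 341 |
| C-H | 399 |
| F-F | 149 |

ΔH ≈ −553 kJ

Bonds broken (reactants):
  C-C: 2 × 341 = 682
  C-H: 8 × 399 = 3192
  C=C: 1 × 629 = 629
  F-F: 1 × 149 = 149
  Σ(broken) = 4652 kJ
Bonds formed (products):
  C-C: 3 × 341 = 1023
  C-F: 2 × 495 = 990
  C-H: 8 × 399 = 3192
  Σ(formed) = 5205 kJ
ΔH = Σ(broken) − Σ(formed) = 4652 − 5205 = −553 kJ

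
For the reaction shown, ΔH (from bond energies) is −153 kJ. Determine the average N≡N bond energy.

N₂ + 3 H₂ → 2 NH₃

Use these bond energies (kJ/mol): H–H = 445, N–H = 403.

D(N≡N) ≈ 930 kJ/mol

Let D be the N≡N bond energy.
Σ(broken) = 3×445 + 1×D = 1335 + D
Σ(formed) = 6×403 = 2418
ΔH = Σ(broken) − Σ(formed) = (1335 + D) − (2418) = −1083 + D
Setting this equal to −153 kJ gives D = 930 kJ/mol.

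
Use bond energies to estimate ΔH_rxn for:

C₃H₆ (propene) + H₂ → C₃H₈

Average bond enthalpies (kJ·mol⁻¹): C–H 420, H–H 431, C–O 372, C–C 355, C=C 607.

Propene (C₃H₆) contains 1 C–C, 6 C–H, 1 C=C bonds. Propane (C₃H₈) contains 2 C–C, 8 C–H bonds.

ΔH ≈ −157 kJ

Bonds broken (reactants):
  C–C: 1 × 355 = 355
  C–H: 6 × 420 = 2520
  C=C: 1 × 607 = 607
  H–H: 1 × 431 = 431
  Σ(broken) = 3913 kJ
Bonds formed (products):
  C–C: 2 × 355 = 710
  C–H: 8 × 420 = 3360
  Σ(formed) = 4070 kJ
ΔH = Σ(broken) − Σ(formed) = 3913 − 4070 = −157 kJ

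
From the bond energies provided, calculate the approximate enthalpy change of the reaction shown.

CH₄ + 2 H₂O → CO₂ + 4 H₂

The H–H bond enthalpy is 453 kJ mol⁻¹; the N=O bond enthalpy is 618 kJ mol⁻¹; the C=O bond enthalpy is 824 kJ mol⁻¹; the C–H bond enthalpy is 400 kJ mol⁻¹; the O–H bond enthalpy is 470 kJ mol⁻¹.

Bonds broken (reactants):
  C–H: 4 × 400 = 1600
  O–H: 4 × 470 = 1880
  Σ(broken) = 3480 kJ
Bonds formed (products):
  C=O: 2 × 824 = 1648
  H–H: 4 × 453 = 1812
  Σ(formed) = 3460 kJ
ΔH = Σ(broken) − Σ(formed) = 3480 − 3460 = +20 kJ

ΔH ≈ +20 kJ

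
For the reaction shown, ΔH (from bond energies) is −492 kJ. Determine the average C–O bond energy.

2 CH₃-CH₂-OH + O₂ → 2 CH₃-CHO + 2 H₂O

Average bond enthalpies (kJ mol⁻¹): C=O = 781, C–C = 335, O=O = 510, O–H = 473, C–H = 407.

Let D be the C–O bond energy.
Σ(broken) = 2×335 + 10×407 + 2×D + 2×473 + 1×510 = 6196 + 2D
Σ(formed) = 2×335 + 8×407 + 2×781 + 4×473 = 7380
ΔH = Σ(broken) − Σ(formed) = (6196 + 2D) − (7380) = −1184 + 2D
Setting this equal to −492 kJ gives 2D = 692, so D = 346 kJ/mol.

D(C–O) ≈ 346 kJ/mol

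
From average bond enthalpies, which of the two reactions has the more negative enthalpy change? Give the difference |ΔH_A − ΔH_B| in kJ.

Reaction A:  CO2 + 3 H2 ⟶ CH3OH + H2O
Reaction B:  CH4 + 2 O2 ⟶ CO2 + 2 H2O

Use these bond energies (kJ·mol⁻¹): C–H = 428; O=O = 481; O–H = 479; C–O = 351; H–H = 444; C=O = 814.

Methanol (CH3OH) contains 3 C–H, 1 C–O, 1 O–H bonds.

Reaction A:
  Bonds broken (reactants):
    C=O: 2 × 814 = 1628
    H–H: 3 × 444 = 1332
    Σ(broken) = 2960 kJ
  Bonds formed (products):
    C–H: 3 × 428 = 1284
    C–O: 1 × 351 = 351
    O–H: 3 × 479 = 1437
    Σ(formed) = 3072 kJ
  ΔH_A = 2960 − 3072 = −112 kJ
Reaction B:
  Bonds broken (reactants):
    C–H: 4 × 428 = 1712
    O=O: 2 × 481 = 962
    Σ(broken) = 2674 kJ
  Bonds formed (products):
    C=O: 2 × 814 = 1628
    O–H: 4 × 479 = 1916
    Σ(formed) = 3544 kJ
  ΔH_B = 2674 − 3544 = −870 kJ
ΔH_A − ΔH_B = +758 kJ, so reaction B has the more negative ΔH; |ΔH_A − ΔH_B| = 758 kJ.

Reaction B, by 758 kJ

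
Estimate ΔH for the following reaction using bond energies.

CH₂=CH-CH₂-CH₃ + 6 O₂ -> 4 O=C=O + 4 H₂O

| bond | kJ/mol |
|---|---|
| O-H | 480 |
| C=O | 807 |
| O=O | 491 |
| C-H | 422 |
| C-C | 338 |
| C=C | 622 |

Bonds broken (reactants):
  C-C: 2 × 338 = 676
  C-H: 8 × 422 = 3376
  C=C: 1 × 622 = 622
  O=O: 6 × 491 = 2946
  Σ(broken) = 7620 kJ
Bonds formed (products):
  C=O: 8 × 807 = 6456
  O-H: 8 × 480 = 3840
  Σ(formed) = 10296 kJ
ΔH = Σ(broken) − Σ(formed) = 7620 − 10296 = −2676 kJ

ΔH ≈ −2676 kJ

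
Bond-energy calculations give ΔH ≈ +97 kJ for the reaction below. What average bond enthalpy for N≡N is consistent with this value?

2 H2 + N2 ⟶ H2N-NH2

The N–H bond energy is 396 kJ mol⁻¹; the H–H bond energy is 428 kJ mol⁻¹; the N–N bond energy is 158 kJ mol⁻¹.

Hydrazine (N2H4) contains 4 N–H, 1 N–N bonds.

Let D be the N≡N bond energy.
Σ(broken) = 2×428 + 1×D = 856 + D
Σ(formed) = 4×396 + 1×158 = 1742
ΔH = Σ(broken) − Σ(formed) = (856 + D) − (1742) = −886 + D
Setting this equal to +97 kJ gives D = 983 kJ/mol.

D(N≡N) ≈ 983 kJ/mol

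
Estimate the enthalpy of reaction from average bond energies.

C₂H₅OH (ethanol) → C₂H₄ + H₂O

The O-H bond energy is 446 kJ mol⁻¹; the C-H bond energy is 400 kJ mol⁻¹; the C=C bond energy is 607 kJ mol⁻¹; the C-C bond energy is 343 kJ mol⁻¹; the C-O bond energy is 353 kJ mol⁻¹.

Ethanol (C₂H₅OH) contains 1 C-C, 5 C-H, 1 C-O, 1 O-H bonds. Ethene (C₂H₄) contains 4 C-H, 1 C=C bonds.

ΔH ≈ +43 kJ

Bonds broken (reactants):
  C-C: 1 × 343 = 343
  C-H: 5 × 400 = 2000
  C-O: 1 × 353 = 353
  O-H: 1 × 446 = 446
  Σ(broken) = 3142 kJ
Bonds formed (products):
  C-H: 4 × 400 = 1600
  C=C: 1 × 607 = 607
  O-H: 2 × 446 = 892
  Σ(formed) = 3099 kJ
ΔH = Σ(broken) − Σ(formed) = 3142 − 3099 = +43 kJ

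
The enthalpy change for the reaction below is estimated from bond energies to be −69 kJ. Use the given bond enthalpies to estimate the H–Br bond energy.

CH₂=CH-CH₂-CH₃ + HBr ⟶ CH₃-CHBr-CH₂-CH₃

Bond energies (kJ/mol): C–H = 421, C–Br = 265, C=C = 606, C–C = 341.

D(H–Br) ≈ 352 kJ/mol

Let D be the H–Br bond energy.
Σ(broken) = 2×341 + 8×421 + 1×606 + 1×D = 4656 + D
Σ(formed) = 1×265 + 3×341 + 9×421 = 5077
ΔH = Σ(broken) − Σ(formed) = (4656 + D) − (5077) = −421 + D
Setting this equal to −69 kJ gives D = 352 kJ/mol.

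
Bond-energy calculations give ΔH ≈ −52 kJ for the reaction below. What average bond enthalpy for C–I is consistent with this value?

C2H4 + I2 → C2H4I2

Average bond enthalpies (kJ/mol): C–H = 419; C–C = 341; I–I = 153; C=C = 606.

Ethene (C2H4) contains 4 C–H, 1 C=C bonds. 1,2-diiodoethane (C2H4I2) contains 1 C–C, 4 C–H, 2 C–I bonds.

Let D be the C–I bond energy.
Σ(broken) = 4×419 + 1×606 + 1×153 = 2435
Σ(formed) = 1×341 + 4×419 + 2×D = 2017 + 2D
ΔH = Σ(broken) − Σ(formed) = (2435) − (2017 + 2D) = +418 − 2D
Setting this equal to −52 kJ gives 2D = 470, so D = 235 kJ/mol.

D(C–I) ≈ 235 kJ/mol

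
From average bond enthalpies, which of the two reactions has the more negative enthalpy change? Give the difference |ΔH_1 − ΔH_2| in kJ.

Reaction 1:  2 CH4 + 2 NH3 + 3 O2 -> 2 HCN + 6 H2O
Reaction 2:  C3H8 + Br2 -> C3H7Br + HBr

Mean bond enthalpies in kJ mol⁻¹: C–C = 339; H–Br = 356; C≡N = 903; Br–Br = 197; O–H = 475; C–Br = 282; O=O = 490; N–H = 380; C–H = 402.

Reaction 1, by 1305 kJ

Reaction 1:
  Bonds broken (reactants):
    C–H: 8 × 402 = 3216
    N–H: 6 × 380 = 2280
    O=O: 3 × 490 = 1470
    Σ(broken) = 6966 kJ
  Bonds formed (products):
    C≡N: 2 × 903 = 1806
    C–H: 2 × 402 = 804
    O–H: 12 × 475 = 5700
    Σ(formed) = 8310 kJ
  ΔH_1 = 6966 − 8310 = −1344 kJ
Reaction 2:
  Bonds broken (reactants):
    Br–Br: 1 × 197 = 197
    C–C: 2 × 339 = 678
    C–H: 8 × 402 = 3216
    Σ(broken) = 4091 kJ
  Bonds formed (products):
    C–Br: 1 × 282 = 282
    C–C: 2 × 339 = 678
    C–H: 7 × 402 = 2814
    H–Br: 1 × 356 = 356
    Σ(formed) = 4130 kJ
  ΔH_2 = 4091 − 4130 = −39 kJ
ΔH_1 − ΔH_2 = −1305 kJ, so reaction 1 has the more negative ΔH; |ΔH_1 − ΔH_2| = 1305 kJ.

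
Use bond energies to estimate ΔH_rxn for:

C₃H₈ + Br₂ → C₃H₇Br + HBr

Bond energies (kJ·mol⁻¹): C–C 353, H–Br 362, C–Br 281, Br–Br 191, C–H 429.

ΔH ≈ −23 kJ

Bonds broken (reactants):
  Br–Br: 1 × 191 = 191
  C–C: 2 × 353 = 706
  C–H: 8 × 429 = 3432
  Σ(broken) = 4329 kJ
Bonds formed (products):
  C–Br: 1 × 281 = 281
  C–C: 2 × 353 = 706
  C–H: 7 × 429 = 3003
  H–Br: 1 × 362 = 362
  Σ(formed) = 4352 kJ
ΔH = Σ(broken) − Σ(formed) = 4329 − 4352 = −23 kJ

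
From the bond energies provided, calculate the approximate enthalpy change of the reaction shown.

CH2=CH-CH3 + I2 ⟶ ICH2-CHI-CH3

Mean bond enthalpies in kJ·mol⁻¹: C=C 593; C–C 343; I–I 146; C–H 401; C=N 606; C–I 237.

Bonds broken (reactants):
  C–C: 1 × 343 = 343
  C–H: 6 × 401 = 2406
  C=C: 1 × 593 = 593
  I–I: 1 × 146 = 146
  Σ(broken) = 3488 kJ
Bonds formed (products):
  C–C: 2 × 343 = 686
  C–H: 6 × 401 = 2406
  C–I: 2 × 237 = 474
  Σ(formed) = 3566 kJ
ΔH = Σ(broken) − Σ(formed) = 3488 − 3566 = −78 kJ

ΔH ≈ −78 kJ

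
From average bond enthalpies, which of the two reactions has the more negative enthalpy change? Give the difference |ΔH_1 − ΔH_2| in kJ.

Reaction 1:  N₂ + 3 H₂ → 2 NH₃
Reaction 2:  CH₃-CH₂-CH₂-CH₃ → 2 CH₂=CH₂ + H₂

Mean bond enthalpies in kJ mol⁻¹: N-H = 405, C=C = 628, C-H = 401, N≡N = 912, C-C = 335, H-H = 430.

Reaction 1:
  Bonds broken (reactants):
    H-H: 3 × 430 = 1290
    N≡N: 1 × 912 = 912
    Σ(broken) = 2202 kJ
  Bonds formed (products):
    N-H: 6 × 405 = 2430
    Σ(formed) = 2430 kJ
  ΔH_1 = 2202 − 2430 = −228 kJ
Reaction 2:
  Bonds broken (reactants):
    C-C: 3 × 335 = 1005
    C-H: 10 × 401 = 4010
    Σ(broken) = 5015 kJ
  Bonds formed (products):
    C-H: 8 × 401 = 3208
    C=C: 2 × 628 = 1256
    H-H: 1 × 430 = 430
    Σ(formed) = 4894 kJ
  ΔH_2 = 5015 − 4894 = +121 kJ
ΔH_1 − ΔH_2 = −349 kJ, so reaction 1 has the more negative ΔH; |ΔH_1 − ΔH_2| = 349 kJ.

Reaction 1, by 349 kJ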